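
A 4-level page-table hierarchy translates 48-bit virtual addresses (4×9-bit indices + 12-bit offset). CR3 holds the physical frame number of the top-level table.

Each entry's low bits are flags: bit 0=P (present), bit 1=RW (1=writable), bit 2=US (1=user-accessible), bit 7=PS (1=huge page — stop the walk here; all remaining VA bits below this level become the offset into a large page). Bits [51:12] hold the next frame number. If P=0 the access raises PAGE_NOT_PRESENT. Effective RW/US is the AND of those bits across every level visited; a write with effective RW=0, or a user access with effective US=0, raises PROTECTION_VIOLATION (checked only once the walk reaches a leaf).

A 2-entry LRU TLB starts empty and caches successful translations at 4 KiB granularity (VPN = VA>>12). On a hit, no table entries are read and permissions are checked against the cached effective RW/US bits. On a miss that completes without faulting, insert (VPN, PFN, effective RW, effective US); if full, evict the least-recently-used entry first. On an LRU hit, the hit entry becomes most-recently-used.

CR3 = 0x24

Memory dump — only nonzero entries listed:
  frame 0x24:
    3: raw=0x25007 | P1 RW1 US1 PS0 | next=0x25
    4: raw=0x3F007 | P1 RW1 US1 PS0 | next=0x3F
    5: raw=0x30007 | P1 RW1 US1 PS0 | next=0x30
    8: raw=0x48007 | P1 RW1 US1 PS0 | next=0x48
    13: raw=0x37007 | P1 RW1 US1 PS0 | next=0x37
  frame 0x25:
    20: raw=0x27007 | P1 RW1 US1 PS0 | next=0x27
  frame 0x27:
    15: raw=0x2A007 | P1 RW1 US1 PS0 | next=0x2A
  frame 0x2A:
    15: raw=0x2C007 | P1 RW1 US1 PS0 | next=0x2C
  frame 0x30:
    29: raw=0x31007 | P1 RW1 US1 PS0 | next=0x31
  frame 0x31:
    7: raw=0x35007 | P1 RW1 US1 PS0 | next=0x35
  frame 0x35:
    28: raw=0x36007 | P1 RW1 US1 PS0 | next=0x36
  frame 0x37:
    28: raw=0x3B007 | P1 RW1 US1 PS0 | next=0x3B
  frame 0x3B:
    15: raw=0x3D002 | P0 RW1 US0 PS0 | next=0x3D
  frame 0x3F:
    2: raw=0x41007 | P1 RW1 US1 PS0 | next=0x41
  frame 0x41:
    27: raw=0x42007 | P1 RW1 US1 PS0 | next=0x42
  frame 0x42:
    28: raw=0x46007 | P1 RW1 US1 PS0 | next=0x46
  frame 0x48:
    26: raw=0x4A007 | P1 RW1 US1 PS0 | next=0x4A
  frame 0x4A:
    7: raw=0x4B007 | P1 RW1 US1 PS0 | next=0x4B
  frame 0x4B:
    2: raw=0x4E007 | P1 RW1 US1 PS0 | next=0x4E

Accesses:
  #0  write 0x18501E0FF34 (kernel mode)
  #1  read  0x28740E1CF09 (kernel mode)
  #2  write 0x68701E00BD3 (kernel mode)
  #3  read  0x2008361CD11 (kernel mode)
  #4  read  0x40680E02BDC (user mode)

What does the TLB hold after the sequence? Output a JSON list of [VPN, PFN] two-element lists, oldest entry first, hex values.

Per-access translation:
#0 VA=0x18501E0FF34 (w,kernel):
  L0 @0x24[3] → 0x25007  P=1,RW=1,US=1,PS=0
  L1 @0x25[20] → 0x27007  P=1,RW=1,US=1,PS=0
  L2 @0x27[15] → 0x2A007  P=1,RW=1,US=1,PS=0
  L3 @0x2A[15] → 0x2C007  P=1,RW=1,US=1,PS=0
  ⇒ phys 0x2CF34  [4 reads]
#1 VA=0x28740E1CF09 (r,kernel):
  L0 @0x24[5] → 0x30007  P=1,RW=1,US=1,PS=0
  L1 @0x30[29] → 0x31007  P=1,RW=1,US=1,PS=0
  L2 @0x31[7] → 0x35007  P=1,RW=1,US=1,PS=0
  L3 @0x35[28] → 0x36007  P=1,RW=1,US=1,PS=0
  ⇒ phys 0x36F09  [4 reads]
#2 VA=0x68701E00BD3 (w,kernel):
  L0 @0x24[13] → 0x37007  P=1,RW=1,US=1,PS=0
  L1 @0x37[28] → 0x3B007  P=1,RW=1,US=1,PS=0
  L2 @0x3B[15] → 0x3D002  P=0,RW=1,US=0,PS=0
  ✗ PAGE_NOT_PRESENT  [3 reads]
#3 VA=0x2008361CD11 (r,kernel):
  L0 @0x24[4] → 0x3F007  P=1,RW=1,US=1,PS=0
  L1 @0x3F[2] → 0x41007  P=1,RW=1,US=1,PS=0
  L2 @0x41[27] → 0x42007  P=1,RW=1,US=1,PS=0
  L3 @0x42[28] → 0x46007  P=1,RW=1,US=1,PS=0
  ⇒ phys 0x46D11  [4 reads]
#4 VA=0x40680E02BDC (r,user):
  L0 @0x24[8] → 0x48007  P=1,RW=1,US=1,PS=0
  L1 @0x48[26] → 0x4A007  P=1,RW=1,US=1,PS=0
  L2 @0x4A[7] → 0x4B007  P=1,RW=1,US=1,PS=0
  L3 @0x4B[2] → 0x4E007  P=1,RW=1,US=1,PS=0
  ⇒ phys 0x4EBDC  [4 reads]

TLB: [["0x2008361C", "0x46"], ["0x40680E02", "0x4E"]]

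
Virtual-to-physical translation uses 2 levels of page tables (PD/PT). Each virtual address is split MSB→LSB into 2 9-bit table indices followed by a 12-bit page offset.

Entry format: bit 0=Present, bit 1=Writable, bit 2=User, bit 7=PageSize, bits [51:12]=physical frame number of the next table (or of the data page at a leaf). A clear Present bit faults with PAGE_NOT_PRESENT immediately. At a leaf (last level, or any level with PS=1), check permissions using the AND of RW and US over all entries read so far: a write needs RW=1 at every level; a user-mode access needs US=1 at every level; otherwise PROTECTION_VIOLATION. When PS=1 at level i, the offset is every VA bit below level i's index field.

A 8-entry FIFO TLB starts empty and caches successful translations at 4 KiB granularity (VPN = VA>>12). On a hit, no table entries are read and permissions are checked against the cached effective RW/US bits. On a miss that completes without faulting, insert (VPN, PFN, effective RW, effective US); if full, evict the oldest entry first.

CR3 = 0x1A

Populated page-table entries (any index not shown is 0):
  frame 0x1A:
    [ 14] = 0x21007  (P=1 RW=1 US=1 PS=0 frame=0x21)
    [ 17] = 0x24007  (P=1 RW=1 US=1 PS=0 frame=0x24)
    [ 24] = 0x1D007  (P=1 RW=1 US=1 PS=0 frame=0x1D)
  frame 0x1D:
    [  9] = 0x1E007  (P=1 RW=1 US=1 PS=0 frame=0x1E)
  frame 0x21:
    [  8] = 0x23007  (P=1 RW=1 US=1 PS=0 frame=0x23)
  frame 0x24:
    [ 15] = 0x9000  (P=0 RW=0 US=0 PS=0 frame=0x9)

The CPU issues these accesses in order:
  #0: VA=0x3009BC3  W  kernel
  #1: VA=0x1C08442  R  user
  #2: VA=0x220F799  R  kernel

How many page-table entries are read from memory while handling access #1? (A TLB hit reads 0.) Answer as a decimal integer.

Trace:
#0 VA=0x3009BC3 (w,kernel):
  L0 @0x1A[24] → 0x1D007  P=1,RW=1,US=1,PS=0
  L1 @0x1D[9] → 0x1E007  P=1,RW=1,US=1,PS=0
  ✓ 0x1EBC3  — 2 lookups
#1 VA=0x1C08442 (r,user):
  L0 @0x1A[14] → 0x21007  P=1,RW=1,US=1,PS=0
  L1 @0x21[8] → 0x23007  P=1,RW=1,US=1,PS=0
  ✓ 0x23442  — 2 lookups
#2 VA=0x220F799 (r,kernel):
  L0 @0x1A[17] → 0x24007  P=1,RW=1,US=1,PS=0
  L1 @0x24[15] → 0x9000  P=0,RW=0,US=0,PS=0
  ✗ PAGE_NOT_PRESENT  [2 reads]

Entries read for #1: 2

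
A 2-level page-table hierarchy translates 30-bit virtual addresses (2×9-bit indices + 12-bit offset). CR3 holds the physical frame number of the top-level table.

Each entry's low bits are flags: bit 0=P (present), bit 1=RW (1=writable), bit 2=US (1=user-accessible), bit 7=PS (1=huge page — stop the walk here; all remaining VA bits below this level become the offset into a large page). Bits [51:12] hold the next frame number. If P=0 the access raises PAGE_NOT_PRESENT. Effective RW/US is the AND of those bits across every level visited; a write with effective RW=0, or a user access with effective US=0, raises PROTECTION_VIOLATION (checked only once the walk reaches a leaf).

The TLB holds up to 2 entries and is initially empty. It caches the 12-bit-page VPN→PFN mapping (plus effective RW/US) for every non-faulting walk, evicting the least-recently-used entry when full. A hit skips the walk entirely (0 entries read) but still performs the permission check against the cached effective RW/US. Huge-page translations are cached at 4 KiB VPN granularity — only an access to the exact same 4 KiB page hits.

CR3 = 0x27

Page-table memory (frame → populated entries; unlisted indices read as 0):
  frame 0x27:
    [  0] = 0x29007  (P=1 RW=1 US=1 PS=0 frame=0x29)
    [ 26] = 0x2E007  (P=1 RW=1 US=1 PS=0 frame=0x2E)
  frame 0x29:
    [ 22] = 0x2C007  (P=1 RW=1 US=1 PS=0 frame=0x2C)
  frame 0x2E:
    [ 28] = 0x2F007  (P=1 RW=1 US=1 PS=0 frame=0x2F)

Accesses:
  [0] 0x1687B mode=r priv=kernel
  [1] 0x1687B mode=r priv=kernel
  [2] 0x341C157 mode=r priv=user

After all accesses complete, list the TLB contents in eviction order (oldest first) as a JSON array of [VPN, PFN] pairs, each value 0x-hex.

Walk each access:
#0 VA=0x1687B (r,kernel):
  [0] read 0x27 idx=0: raw=0x29007 flags P=1 W=1 U=1 S=0
  [1] read 0x29 idx=22: raw=0x2C007 flags P=1 W=1 U=1 S=0
  → PA=0x2C87B  (2 entries read)
#1 VA=0x1687B (r,kernel):
  TLB hit vpn=0x16 → PA=0x2C87B
#2 VA=0x341C157 (r,user):
  [0] read 0x27 idx=26: raw=0x2E007 flags P=1 W=1 U=1 S=0
  [1] read 0x2E idx=28: raw=0x2F007 flags P=1 W=1 U=1 S=0
  → PA=0x2F157  (2 entries read)

TLB: [["0x16", "0x2C"], ["0x341C", "0x2F"]]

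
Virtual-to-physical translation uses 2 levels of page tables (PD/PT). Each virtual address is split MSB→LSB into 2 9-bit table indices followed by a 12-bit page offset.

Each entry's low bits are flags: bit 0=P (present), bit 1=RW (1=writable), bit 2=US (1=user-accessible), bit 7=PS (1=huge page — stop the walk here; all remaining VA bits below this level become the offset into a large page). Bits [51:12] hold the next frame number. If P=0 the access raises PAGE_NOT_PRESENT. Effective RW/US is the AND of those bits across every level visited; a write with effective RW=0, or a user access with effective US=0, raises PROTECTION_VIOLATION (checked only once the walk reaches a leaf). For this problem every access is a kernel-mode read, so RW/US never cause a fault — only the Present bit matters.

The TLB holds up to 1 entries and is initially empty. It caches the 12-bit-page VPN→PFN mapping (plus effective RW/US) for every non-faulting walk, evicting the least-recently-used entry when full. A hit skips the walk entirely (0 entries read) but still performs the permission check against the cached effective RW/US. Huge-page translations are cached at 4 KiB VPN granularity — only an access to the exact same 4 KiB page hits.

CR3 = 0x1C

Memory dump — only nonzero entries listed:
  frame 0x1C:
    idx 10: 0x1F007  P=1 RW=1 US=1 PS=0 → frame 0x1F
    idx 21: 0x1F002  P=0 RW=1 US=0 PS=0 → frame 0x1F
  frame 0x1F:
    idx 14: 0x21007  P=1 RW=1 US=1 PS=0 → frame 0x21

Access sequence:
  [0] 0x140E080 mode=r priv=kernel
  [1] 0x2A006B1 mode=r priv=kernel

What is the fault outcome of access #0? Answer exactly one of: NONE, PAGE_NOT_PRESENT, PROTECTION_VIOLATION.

Trace:
#0 VA=0x140E080 (r,kernel):
  L0: frame=0x1C idx=10 entry=0x1F007 [P=1 RW=1 US=1 PS=0]
  L1: frame=0x1F idx=14 entry=0x21007 [P=1 RW=1 US=1 PS=0]
  ✓ 0x21080  — 2 lookups
#1 VA=0x2A006B1 (r,kernel):
  L0: frame=0x1C idx=21 entry=0x1F002 [P=0 RW=1 US=0 PS=0]
  ✗ PAGE_NOT_PRESENT  [1 reads]

Access #0 fault: NONE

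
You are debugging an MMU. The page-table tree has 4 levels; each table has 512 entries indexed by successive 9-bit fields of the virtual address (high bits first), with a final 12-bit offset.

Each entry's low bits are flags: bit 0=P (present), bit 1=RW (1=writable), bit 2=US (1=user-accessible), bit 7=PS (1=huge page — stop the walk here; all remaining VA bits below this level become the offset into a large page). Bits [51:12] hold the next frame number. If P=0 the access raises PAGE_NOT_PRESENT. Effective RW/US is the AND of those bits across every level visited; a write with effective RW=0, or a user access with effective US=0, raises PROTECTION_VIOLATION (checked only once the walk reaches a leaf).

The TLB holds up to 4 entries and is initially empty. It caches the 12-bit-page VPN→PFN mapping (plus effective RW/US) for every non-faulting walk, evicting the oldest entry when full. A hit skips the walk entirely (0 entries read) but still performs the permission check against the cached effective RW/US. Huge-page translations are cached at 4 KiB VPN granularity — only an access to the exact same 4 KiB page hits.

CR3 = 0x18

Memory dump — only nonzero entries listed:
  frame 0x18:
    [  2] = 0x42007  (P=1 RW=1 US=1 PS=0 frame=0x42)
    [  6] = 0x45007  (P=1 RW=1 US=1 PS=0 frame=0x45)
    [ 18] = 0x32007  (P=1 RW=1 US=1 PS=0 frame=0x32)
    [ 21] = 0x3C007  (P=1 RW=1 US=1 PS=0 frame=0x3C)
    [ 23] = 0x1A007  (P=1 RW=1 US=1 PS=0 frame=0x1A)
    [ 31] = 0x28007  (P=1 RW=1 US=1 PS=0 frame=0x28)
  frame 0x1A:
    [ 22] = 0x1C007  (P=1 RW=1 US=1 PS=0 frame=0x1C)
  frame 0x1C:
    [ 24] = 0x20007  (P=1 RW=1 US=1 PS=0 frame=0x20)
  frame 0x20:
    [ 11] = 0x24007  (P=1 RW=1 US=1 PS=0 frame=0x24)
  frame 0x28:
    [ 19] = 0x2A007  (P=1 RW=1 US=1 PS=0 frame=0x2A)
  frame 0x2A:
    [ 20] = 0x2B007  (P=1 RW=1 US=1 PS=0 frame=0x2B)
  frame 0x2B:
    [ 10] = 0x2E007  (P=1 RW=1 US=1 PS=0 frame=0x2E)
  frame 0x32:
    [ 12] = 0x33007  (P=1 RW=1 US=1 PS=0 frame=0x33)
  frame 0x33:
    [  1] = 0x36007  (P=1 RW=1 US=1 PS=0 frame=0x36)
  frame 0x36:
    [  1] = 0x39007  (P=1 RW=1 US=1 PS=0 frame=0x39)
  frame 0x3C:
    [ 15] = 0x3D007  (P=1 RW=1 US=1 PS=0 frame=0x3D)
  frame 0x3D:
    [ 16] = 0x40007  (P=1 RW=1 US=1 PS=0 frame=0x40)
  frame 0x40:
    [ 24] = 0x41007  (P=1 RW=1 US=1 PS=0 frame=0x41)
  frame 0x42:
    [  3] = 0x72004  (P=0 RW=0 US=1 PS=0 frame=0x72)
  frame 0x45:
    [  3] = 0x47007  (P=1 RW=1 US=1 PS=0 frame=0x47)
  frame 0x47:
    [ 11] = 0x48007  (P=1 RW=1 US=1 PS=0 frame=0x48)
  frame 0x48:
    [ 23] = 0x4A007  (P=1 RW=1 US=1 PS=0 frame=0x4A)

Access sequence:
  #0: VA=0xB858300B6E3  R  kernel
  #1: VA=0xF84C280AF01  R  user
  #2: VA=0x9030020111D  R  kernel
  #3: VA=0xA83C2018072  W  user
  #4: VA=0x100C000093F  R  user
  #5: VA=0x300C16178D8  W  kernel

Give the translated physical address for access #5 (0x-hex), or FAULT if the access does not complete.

Trace:
#0 VA=0xB858300B6E3 (r,kernel):
  L0: frame=0x18 idx=23 entry=0x1A007 [P=1 RW=1 US=1 PS=0]
  L1: frame=0x1A idx=22 entry=0x1C007 [P=1 RW=1 US=1 PS=0]
  L2: frame=0x1C idx=24 entry=0x20007 [P=1 RW=1 US=1 PS=0]
  L3: frame=0x20 idx=11 entry=0x24007 [P=1 RW=1 US=1 PS=0]
  → PA=0x246E3  (4 entries read)
#1 VA=0xF84C280AF01 (r,user):
  L0: frame=0x18 idx=31 entry=0x28007 [P=1 RW=1 US=1 PS=0]
  L1: frame=0x28 idx=19 entry=0x2A007 [P=1 RW=1 US=1 PS=0]
  L2: frame=0x2A idx=20 entry=0x2B007 [P=1 RW=1 US=1 PS=0]
  L3: frame=0x2B idx=10 entry=0x2E007 [P=1 RW=1 US=1 PS=0]
  → PA=0x2EF01  (4 entries read)
#2 VA=0x9030020111D (r,kernel):
  L0: frame=0x18 idx=18 entry=0x32007 [P=1 RW=1 US=1 PS=0]
  L1: frame=0x32 idx=12 entry=0x33007 [P=1 RW=1 US=1 PS=0]
  L2: frame=0x33 idx=1 entry=0x36007 [P=1 RW=1 US=1 PS=0]
  L3: frame=0x36 idx=1 entry=0x39007 [P=1 RW=1 US=1 PS=0]
  → PA=0x3911D  (4 entries read)
#3 VA=0xA83C2018072 (w,user):
  L0: frame=0x18 idx=21 entry=0x3C007 [P=1 RW=1 US=1 PS=0]
  L1: frame=0x3C idx=15 entry=0x3D007 [P=1 RW=1 US=1 PS=0]
  L2: frame=0x3D idx=16 entry=0x40007 [P=1 RW=1 US=1 PS=0]
  L3: frame=0x40 idx=24 entry=0x41007 [P=1 RW=1 US=1 PS=0]
  → PA=0x41072  (4 entries read)
#4 VA=0x100C000093F (r,user):
  L0: frame=0x18 idx=2 entry=0x42007 [P=1 RW=1 US=1 PS=0]
  L1: frame=0x42 idx=3 entry=0x72004 [P=0 RW=0 US=1 PS=0]
  → PAGE_NOT_PRESENT  (2 entries read)
#5 VA=0x300C16178D8 (w,kernel):
  L0: frame=0x18 idx=6 entry=0x45007 [P=1 RW=1 US=1 PS=0]
  L1: frame=0x45 idx=3 entry=0x47007 [P=1 RW=1 US=1 PS=0]
  L2: frame=0x47 idx=11 entry=0x48007 [P=1 RW=1 US=1 PS=0]
  L3: frame=0x48 idx=23 entry=0x4A007 [P=1 RW=1 US=1 PS=0]
  → PA=0x4A8D8  (4 entries read)

Access #5 PA: 0x4A8D8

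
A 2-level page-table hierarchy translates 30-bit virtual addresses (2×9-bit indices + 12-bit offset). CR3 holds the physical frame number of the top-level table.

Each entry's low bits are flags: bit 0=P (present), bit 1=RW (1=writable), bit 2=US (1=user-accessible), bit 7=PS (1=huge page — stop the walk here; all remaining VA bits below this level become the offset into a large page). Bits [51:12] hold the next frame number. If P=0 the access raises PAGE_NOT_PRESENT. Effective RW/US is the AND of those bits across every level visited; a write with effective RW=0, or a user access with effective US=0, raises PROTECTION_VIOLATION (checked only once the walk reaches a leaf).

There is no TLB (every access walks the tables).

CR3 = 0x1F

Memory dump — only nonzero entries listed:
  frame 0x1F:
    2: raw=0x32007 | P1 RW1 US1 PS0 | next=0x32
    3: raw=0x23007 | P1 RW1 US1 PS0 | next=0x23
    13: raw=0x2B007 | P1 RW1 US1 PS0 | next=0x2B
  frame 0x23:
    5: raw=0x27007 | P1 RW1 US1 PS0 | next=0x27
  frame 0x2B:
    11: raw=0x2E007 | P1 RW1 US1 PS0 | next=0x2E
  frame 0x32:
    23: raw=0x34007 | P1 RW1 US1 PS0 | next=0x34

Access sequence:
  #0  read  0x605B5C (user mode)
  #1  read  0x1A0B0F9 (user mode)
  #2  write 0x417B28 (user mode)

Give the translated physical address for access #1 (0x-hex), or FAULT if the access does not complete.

Walk each access:
#0 VA=0x605B5C (r,user):
  lvl0: tbl 0x1F, slot 3 ⇒ 0x23007 (P1/RW1/US1/PS0)
  lvl1: tbl 0x23, slot 5 ⇒ 0x27007 (P1/RW1/US1/PS0)
  ✓ 0x27B5C  — 2 lookups
#1 VA=0x1A0B0F9 (r,user):
  lvl0: tbl 0x1F, slot 13 ⇒ 0x2B007 (P1/RW1/US1/PS0)
  lvl1: tbl 0x2B, slot 11 ⇒ 0x2E007 (P1/RW1/US1/PS0)
  ✓ 0x2E0F9  — 2 lookups
#2 VA=0x417B28 (w,user):
  lvl0: tbl 0x1F, slot 2 ⇒ 0x32007 (P1/RW1/US1/PS0)
  lvl1: tbl 0x32, slot 23 ⇒ 0x34007 (P1/RW1/US1/PS0)
  ✓ 0x34B28  — 2 lookups

Access #1 PA: 0x2E0F9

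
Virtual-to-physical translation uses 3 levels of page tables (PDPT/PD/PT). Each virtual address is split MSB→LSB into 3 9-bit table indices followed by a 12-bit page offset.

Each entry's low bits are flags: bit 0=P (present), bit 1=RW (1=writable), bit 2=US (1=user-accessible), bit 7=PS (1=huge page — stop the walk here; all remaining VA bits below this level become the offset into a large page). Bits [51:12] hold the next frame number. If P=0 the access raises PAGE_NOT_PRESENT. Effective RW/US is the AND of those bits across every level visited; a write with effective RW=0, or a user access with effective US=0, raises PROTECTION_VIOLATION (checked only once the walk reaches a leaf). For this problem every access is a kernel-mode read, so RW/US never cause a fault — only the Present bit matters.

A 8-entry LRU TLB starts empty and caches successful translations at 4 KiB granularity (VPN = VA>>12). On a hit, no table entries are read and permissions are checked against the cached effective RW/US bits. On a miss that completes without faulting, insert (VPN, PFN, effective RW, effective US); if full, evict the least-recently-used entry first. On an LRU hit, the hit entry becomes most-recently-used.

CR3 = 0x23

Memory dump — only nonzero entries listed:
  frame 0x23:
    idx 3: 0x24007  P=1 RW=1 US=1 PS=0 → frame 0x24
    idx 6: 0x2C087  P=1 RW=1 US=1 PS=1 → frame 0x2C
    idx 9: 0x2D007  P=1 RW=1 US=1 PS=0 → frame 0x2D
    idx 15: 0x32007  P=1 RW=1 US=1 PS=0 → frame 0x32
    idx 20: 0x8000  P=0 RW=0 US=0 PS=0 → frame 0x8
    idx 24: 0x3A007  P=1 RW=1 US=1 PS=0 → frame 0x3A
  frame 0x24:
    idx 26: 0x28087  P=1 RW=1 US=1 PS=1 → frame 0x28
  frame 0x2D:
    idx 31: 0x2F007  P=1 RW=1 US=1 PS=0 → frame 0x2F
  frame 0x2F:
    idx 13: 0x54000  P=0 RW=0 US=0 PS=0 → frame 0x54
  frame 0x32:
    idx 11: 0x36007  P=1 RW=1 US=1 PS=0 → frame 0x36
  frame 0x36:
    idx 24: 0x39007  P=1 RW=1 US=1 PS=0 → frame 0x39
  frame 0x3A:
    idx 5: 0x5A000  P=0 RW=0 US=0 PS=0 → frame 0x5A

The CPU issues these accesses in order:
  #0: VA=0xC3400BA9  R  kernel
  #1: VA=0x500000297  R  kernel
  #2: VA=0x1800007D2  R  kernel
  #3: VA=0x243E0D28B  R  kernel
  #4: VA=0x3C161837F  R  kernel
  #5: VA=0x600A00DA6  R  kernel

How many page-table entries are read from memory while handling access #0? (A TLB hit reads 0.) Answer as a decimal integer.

Walk each access:
#0 VA=0xC3400BA9 (r,kernel):
  [0] read 0x23 idx=3: raw=0x24007 flags P=1 W=1 U=1 S=0
  [1] read 0x24 idx=26: raw=0x28087 flags P=1 W=1 U=1 S=1
  ⇒ phys 0x28BA9 (huge @L1)  [2 reads]
#1 VA=0x500000297 (r,kernel):
  [0] read 0x23 idx=20: raw=0x8000 flags P=0 W=0 U=0 S=0
  ⇒ fault: PAGE_NOT_PRESENT  — 1 lookups
#2 VA=0x1800007D2 (r,kernel):
  [0] read 0x23 idx=6: raw=0x2C087 flags P=1 W=1 U=1 S=1
  ⇒ phys 0x2C7D2 (huge @L0)  [1 reads]
#3 VA=0x243E0D28B (r,kernel):
  [0] read 0x23 idx=9: raw=0x2D007 flags P=1 W=1 U=1 S=0
  [1] read 0x2D idx=31: raw=0x2F007 flags P=1 W=1 U=1 S=0
  [2] read 0x2F idx=13: raw=0x54000 flags P=0 W=0 U=0 S=0
  ⇒ fault: PAGE_NOT_PRESENT  — 3 lookups
#4 VA=0x3C161837F (r,kernel):
  [0] read 0x23 idx=15: raw=0x32007 flags P=1 W=1 U=1 S=0
  [1] read 0x32 idx=11: raw=0x36007 flags P=1 W=1 U=1 S=0
  [2] read 0x36 idx=24: raw=0x39007 flags P=1 W=1 U=1 S=0
  ⇒ phys 0x3937F  [3 reads]
#5 VA=0x600A00DA6 (r,kernel):
  [0] read 0x23 idx=24: raw=0x3A007 flags P=1 W=1 U=1 S=0
  [1] read 0x3A idx=5: raw=0x5A000 flags P=0 W=0 U=0 S=0
  ⇒ fault: PAGE_NOT_PRESENT  — 2 lookups

Entries read for #0: 2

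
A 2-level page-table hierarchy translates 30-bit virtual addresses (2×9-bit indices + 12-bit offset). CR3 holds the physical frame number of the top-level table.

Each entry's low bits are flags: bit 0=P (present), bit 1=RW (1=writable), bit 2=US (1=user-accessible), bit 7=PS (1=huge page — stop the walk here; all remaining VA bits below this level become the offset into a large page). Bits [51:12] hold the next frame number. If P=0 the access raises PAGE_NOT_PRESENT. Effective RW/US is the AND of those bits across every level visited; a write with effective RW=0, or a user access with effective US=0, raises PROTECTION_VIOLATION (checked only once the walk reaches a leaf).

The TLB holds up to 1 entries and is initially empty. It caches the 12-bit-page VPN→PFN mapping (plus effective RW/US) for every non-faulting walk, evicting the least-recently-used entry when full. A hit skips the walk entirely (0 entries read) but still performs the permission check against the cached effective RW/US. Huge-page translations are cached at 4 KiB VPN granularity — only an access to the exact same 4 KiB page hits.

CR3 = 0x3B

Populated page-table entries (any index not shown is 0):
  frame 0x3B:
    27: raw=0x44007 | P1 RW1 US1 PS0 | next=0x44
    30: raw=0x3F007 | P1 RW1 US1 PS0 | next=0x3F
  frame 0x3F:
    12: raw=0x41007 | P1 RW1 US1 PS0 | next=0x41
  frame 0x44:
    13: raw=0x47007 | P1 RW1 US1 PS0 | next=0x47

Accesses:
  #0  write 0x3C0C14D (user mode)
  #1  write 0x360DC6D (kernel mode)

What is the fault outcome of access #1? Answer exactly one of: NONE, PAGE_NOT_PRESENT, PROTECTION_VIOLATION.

Walk each access:
#0 VA=0x3C0C14D (w,user):
  L0 @0x3B[30] → 0x3F007  P=1,RW=1,US=1,PS=0
  L1 @0x3F[12] → 0x41007  P=1,RW=1,US=1,PS=0
  ✓ 0x4114D  — 2 lookups
#1 VA=0x360DC6D (w,kernel):
  L0 @0x3B[27] → 0x44007  P=1,RW=1,US=1,PS=0
  L1 @0x44[13] → 0x47007  P=1,RW=1,US=1,PS=0
  ✓ 0x47C6D  — 2 lookups

Access #1 fault: NONE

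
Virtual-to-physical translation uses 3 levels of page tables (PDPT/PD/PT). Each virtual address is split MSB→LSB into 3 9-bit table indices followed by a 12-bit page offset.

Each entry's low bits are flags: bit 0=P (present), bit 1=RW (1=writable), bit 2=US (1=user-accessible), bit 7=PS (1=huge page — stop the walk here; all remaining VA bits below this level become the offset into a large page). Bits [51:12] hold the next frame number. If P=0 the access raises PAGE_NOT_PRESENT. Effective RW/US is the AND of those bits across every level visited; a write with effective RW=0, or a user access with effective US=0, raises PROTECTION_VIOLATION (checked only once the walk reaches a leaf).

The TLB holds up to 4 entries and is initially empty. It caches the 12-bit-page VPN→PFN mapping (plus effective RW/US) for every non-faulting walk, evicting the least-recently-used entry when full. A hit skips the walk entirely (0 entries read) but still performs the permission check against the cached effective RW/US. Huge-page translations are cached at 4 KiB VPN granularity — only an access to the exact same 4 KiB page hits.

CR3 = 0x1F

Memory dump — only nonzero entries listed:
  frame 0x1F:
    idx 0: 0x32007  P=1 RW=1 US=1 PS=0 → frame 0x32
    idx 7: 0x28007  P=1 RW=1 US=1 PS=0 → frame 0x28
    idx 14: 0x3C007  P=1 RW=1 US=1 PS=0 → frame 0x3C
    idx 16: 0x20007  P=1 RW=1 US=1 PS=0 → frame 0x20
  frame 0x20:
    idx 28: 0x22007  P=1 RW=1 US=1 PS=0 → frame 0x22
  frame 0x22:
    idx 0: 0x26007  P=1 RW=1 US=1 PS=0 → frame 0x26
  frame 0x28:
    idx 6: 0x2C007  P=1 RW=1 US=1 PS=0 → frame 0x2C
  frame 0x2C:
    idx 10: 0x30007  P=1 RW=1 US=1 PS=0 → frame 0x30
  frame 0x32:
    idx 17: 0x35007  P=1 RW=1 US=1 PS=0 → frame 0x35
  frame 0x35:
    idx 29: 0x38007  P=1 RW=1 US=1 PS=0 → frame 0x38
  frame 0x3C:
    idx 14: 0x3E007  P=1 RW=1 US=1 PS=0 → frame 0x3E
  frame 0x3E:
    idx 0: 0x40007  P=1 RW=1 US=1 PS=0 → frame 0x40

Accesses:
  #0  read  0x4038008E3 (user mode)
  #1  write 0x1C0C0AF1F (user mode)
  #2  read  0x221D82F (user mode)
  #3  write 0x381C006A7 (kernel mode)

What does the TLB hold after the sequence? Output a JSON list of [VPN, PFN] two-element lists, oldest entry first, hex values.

Walk each access:
#0 VA=0x4038008E3 (r,user):
  [0] read 0x1F idx=16: raw=0x20007 flags P=1 W=1 U=1 S=0
  [1] read 0x20 idx=28: raw=0x22007 flags P=1 W=1 U=1 S=0
  [2] read 0x22 idx=0: raw=0x26007 flags P=1 W=1 U=1 S=0
  ✓ 0x268E3  — 3 lookups
#1 VA=0x1C0C0AF1F (w,user):
  [0] read 0x1F idx=7: raw=0x28007 flags P=1 W=1 U=1 S=0
  [1] read 0x28 idx=6: raw=0x2C007 flags P=1 W=1 U=1 S=0
  [2] read 0x2C idx=10: raw=0x30007 flags P=1 W=1 U=1 S=0
  ✓ 0x30F1F  — 3 lookups
#2 VA=0x221D82F (r,user):
  [0] read 0x1F idx=0: raw=0x32007 flags P=1 W=1 U=1 S=0
  [1] read 0x32 idx=17: raw=0x35007 flags P=1 W=1 U=1 S=0
  [2] read 0x35 idx=29: raw=0x38007 flags P=1 W=1 U=1 S=0
  ✓ 0x3882F  — 3 lookups
#3 VA=0x381C006A7 (w,kernel):
  [0] read 0x1F idx=14: raw=0x3C007 flags P=1 W=1 U=1 S=0
  [1] read 0x3C idx=14: raw=0x3E007 flags P=1 W=1 U=1 S=0
  [2] read 0x3E idx=0: raw=0x40007 flags P=1 W=1 U=1 S=0
  ✓ 0x406A7  — 3 lookups

TLB: [["0x403800", "0x26"], ["0x1C0C0A", "0x30"], ["0x221D", "0x38"], ["0x381C00", "0x40"]]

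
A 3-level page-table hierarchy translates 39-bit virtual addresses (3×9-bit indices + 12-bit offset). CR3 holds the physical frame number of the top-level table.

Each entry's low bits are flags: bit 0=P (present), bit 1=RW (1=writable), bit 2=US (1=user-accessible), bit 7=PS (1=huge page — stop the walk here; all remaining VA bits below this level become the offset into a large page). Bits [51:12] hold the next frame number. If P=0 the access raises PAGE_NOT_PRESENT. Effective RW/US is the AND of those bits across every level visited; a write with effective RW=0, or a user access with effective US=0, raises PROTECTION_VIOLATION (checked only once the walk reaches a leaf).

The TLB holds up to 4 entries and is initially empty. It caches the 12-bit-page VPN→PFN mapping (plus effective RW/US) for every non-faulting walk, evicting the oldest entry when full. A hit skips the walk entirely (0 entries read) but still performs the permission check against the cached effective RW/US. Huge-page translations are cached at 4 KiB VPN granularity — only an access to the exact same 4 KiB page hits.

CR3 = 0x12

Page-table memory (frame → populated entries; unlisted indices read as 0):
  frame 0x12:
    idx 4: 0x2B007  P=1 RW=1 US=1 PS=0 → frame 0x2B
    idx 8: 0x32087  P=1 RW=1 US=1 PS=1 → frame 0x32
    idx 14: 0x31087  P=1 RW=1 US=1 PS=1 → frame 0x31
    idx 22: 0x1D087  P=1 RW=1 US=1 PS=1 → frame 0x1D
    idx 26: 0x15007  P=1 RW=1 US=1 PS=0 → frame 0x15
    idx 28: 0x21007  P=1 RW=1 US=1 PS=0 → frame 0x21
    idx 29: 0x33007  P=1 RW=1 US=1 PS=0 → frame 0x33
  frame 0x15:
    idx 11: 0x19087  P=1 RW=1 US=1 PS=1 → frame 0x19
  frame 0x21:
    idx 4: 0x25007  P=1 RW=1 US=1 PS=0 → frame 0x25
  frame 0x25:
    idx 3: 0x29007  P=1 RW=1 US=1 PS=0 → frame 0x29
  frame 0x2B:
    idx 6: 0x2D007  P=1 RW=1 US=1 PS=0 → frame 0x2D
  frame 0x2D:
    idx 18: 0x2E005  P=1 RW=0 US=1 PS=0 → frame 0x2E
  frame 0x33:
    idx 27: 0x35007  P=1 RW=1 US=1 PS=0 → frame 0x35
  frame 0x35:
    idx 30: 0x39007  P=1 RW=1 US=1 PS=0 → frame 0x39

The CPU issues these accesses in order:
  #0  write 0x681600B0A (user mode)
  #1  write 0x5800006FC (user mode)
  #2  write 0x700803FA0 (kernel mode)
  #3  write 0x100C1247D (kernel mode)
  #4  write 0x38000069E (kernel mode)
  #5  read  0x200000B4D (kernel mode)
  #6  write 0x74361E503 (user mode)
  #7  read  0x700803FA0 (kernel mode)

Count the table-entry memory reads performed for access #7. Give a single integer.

Trace:
#0 VA=0x681600B0A (w,user):
  L0: frame=0x12 idx=26 entry=0x15007 [P=1 RW=1 US=1 PS=0]
  L1: frame=0x15 idx=11 entry=0x19087 [P=1 RW=1 US=1 PS=1]
  ✓ 0x19B0A (huge @L1)  — 2 lookups
#1 VA=0x5800006FC (w,user):
  L0: frame=0x12 idx=22 entry=0x1D087 [P=1 RW=1 US=1 PS=1]
  ✓ 0x1D6FC (huge @L0)  — 1 lookups
#2 VA=0x700803FA0 (w,kernel):
  L0: frame=0x12 idx=28 entry=0x21007 [P=1 RW=1 US=1 PS=0]
  L1: frame=0x21 idx=4 entry=0x25007 [P=1 RW=1 US=1 PS=0]
  L2: frame=0x25 idx=3 entry=0x29007 [P=1 RW=1 US=1 PS=0]
  ✓ 0x29FA0  — 3 lookups
#3 VA=0x100C1247D (w,kernel):
  L0: frame=0x12 idx=4 entry=0x2B007 [P=1 RW=1 US=1 PS=0]
  L1: frame=0x2B idx=6 entry=0x2D007 [P=1 RW=1 US=1 PS=0]
  L2: frame=0x2D idx=18 entry=0x2E005 [P=1 RW=0 US=1 PS=0]
  ✗ PROTECTION_VIOLATION  [3 reads]
#4 VA=0x38000069E (w,kernel):
  L0: frame=0x12 idx=14 entry=0x31087 [P=1 RW=1 US=1 PS=1]
  ✓ 0x3169E (huge @L0)  — 1 lookups
#5 VA=0x200000B4D (r,kernel):
  L0: frame=0x12 idx=8 entry=0x32087 [P=1 RW=1 US=1 PS=1]
  ✓ 0x32B4D (huge @L0)  — 1 lookups
#6 VA=0x74361E503 (w,user):
  L0: frame=0x12 idx=29 entry=0x33007 [P=1 RW=1 US=1 PS=0]
  L1: frame=0x33 idx=27 entry=0x35007 [P=1 RW=1 US=1 PS=0]
  L2: frame=0x35 idx=30 entry=0x39007 [P=1 RW=1 US=1 PS=0]
  ✓ 0x39503  — 3 lookups
#7 VA=0x700803FA0 (r,kernel):
  TLB hit vpn=0x700803 → PA=0x29FA0

Entries read for #7: 0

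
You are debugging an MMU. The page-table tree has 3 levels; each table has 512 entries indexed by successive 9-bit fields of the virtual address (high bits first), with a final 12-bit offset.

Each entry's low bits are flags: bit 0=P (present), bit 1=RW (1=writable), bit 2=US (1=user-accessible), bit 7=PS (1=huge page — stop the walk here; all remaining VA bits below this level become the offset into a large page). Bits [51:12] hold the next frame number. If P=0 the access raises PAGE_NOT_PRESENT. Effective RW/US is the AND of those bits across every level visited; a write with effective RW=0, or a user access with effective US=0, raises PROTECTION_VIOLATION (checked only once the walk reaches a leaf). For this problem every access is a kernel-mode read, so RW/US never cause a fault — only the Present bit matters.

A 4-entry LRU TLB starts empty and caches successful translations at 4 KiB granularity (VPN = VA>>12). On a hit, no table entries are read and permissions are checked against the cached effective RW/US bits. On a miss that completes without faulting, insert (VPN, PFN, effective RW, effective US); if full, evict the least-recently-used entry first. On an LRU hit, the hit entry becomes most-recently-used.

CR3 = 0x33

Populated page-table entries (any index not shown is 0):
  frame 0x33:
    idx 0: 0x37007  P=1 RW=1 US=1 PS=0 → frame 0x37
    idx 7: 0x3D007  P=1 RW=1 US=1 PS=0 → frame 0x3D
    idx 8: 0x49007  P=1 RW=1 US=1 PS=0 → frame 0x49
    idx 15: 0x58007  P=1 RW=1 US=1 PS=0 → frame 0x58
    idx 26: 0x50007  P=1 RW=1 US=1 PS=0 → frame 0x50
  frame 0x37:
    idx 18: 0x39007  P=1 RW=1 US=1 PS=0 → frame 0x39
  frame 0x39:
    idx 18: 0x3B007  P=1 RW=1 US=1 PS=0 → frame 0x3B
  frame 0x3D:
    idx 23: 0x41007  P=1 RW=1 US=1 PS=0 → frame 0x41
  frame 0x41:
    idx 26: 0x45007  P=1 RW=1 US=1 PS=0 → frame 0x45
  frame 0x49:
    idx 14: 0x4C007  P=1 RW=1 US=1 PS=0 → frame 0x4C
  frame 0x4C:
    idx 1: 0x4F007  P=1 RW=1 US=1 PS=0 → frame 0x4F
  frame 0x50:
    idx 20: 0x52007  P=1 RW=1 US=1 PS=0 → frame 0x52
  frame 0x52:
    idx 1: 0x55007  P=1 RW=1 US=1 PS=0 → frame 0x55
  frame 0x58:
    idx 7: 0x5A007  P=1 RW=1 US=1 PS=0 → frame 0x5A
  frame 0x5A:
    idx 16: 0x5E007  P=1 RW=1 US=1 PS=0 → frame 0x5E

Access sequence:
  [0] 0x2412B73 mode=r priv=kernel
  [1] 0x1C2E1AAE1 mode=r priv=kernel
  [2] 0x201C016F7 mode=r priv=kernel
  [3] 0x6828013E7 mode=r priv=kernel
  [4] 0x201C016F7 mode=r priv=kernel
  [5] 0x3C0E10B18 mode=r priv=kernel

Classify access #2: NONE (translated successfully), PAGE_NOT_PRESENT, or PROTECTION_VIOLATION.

Walk each access:
#0 VA=0x2412B73 (r,kernel):
  L0: frame=0x33 idx=0 entry=0x37007 [P=1 RW=1 US=1 PS=0]
  L1: frame=0x37 idx=18 entry=0x39007 [P=1 RW=1 US=1 PS=0]
  L2: frame=0x39 idx=18 entry=0x3B007 [P=1 RW=1 US=1 PS=0]
  → PA=0x3BB73  (3 entries read)
#1 VA=0x1C2E1AAE1 (r,kernel):
  L0: frame=0x33 idx=7 entry=0x3D007 [P=1 RW=1 US=1 PS=0]
  L1: frame=0x3D idx=23 entry=0x41007 [P=1 RW=1 US=1 PS=0]
  L2: frame=0x41 idx=26 entry=0x45007 [P=1 RW=1 US=1 PS=0]
  → PA=0x45AE1  (3 entries read)
#2 VA=0x201C016F7 (r,kernel):
  L0: frame=0x33 idx=8 entry=0x49007 [P=1 RW=1 US=1 PS=0]
  L1: frame=0x49 idx=14 entry=0x4C007 [P=1 RW=1 US=1 PS=0]
  L2: frame=0x4C idx=1 entry=0x4F007 [P=1 RW=1 US=1 PS=0]
  → PA=0x4F6F7  (3 entries read)
#3 VA=0x6828013E7 (r,kernel):
  L0: frame=0x33 idx=26 entry=0x50007 [P=1 RW=1 US=1 PS=0]
  L1: frame=0x50 idx=20 entry=0x52007 [P=1 RW=1 US=1 PS=0]
  L2: frame=0x52 idx=1 entry=0x55007 [P=1 RW=1 US=1 PS=0]
  → PA=0x553E7  (3 entries read)
#4 VA=0x201C016F7 (r,kernel):
  TLB hit vpn=0x201C01 → PA=0x4F6F7
#5 VA=0x3C0E10B18 (r,kernel):
  L0: frame=0x33 idx=15 entry=0x58007 [P=1 RW=1 US=1 PS=0]
  L1: frame=0x58 idx=7 entry=0x5A007 [P=1 RW=1 US=1 PS=0]
  L2: frame=0x5A idx=16 entry=0x5E007 [P=1 RW=1 US=1 PS=0]
  → PA=0x5EB18  (3 entries read)

Access #2 fault: NONE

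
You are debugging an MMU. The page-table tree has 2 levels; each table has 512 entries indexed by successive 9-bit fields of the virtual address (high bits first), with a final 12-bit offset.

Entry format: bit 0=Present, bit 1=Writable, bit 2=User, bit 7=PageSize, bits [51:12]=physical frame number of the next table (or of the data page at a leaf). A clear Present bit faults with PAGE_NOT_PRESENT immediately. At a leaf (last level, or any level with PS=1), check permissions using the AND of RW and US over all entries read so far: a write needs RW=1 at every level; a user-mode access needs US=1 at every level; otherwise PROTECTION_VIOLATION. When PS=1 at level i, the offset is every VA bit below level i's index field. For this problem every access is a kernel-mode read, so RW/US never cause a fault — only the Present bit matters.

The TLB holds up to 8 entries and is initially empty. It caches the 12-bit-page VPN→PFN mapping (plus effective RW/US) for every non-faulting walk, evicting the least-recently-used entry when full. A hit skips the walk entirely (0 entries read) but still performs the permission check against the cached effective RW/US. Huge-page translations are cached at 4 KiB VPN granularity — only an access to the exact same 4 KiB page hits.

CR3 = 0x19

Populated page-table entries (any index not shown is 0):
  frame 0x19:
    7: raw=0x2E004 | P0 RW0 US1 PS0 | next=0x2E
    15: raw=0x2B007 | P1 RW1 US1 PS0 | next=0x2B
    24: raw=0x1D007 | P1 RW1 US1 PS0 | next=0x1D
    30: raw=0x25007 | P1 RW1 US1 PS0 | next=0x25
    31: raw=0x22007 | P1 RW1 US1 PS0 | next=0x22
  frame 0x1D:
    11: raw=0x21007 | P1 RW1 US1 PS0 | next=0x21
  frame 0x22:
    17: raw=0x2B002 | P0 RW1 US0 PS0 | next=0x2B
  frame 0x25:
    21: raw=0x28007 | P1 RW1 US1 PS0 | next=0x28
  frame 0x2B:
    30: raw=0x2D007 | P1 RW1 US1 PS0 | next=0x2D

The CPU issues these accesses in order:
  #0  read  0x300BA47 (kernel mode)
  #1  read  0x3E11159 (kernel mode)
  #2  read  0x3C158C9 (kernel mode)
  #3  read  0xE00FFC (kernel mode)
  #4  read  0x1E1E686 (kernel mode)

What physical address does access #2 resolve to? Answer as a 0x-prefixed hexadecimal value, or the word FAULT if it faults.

Trace:
#0 VA=0x300BA47 (r,kernel):
  L0: frame=0x19 idx=24 entry=0x1D007 [P=1 RW=1 US=1 PS=0]
  L1: frame=0x1D idx=11 entry=0x21007 [P=1 RW=1 US=1 PS=0]
  ⇒ phys 0x21A47  [2 reads]
#1 VA=0x3E11159 (r,kernel):
  L0: frame=0x19 idx=31 entry=0x22007 [P=1 RW=1 US=1 PS=0]
  L1: frame=0x22 idx=17 entry=0x2B002 [P=0 RW=1 US=0 PS=0]
  → PAGE_NOT_PRESENT  (2 entries read)
#2 VA=0x3C158C9 (r,kernel):
  L0: frame=0x19 idx=30 entry=0x25007 [P=1 RW=1 US=1 PS=0]
  L1: frame=0x25 idx=21 entry=0x28007 [P=1 RW=1 US=1 PS=0]
  ⇒ phys 0x288C9  [2 reads]
#3 VA=0xE00FFC (r,kernel):
  L0: frame=0x19 idx=7 entry=0x2E004 [P=0 RW=0 US=1 PS=0]
  → PAGE_NOT_PRESENT  (1 entries read)
#4 VA=0x1E1E686 (r,kernel):
  L0: frame=0x19 idx=15 entry=0x2B007 [P=1 RW=1 US=1 PS=0]
  L1: frame=0x2B idx=30 entry=0x2D007 [P=1 RW=1 US=1 PS=0]
  ⇒ phys 0x2D686  [2 reads]

Access #2 PA: 0x288C9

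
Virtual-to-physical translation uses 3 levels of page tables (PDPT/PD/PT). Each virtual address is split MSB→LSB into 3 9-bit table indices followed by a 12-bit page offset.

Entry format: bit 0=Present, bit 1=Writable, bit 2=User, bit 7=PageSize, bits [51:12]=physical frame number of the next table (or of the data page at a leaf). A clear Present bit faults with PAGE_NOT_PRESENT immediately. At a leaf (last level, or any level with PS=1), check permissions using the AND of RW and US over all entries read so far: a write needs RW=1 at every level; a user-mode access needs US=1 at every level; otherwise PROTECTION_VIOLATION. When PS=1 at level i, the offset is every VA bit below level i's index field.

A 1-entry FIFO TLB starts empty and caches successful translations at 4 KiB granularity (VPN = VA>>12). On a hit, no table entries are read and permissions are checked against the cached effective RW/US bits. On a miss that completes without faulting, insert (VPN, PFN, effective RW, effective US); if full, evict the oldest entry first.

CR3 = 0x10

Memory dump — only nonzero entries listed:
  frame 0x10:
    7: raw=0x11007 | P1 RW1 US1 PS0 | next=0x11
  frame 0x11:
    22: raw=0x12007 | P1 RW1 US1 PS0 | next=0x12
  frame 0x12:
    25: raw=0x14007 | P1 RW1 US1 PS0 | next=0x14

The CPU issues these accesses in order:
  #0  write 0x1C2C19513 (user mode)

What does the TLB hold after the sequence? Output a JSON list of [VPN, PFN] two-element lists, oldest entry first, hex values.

Trace:
#0 VA=0x1C2C19513 (w,user):
  [0] read 0x10 idx=7: raw=0x11007 flags P=1 W=1 U=1 S=0
  [1] read 0x11 idx=22: raw=0x12007 flags P=1 W=1 U=1 S=0
  [2] read 0x12 idx=25: raw=0x14007 flags P=1 W=1 U=1 S=0
  ⇒ phys 0x14513  [3 reads]

TLB: [["0x1C2C19", "0x14"]]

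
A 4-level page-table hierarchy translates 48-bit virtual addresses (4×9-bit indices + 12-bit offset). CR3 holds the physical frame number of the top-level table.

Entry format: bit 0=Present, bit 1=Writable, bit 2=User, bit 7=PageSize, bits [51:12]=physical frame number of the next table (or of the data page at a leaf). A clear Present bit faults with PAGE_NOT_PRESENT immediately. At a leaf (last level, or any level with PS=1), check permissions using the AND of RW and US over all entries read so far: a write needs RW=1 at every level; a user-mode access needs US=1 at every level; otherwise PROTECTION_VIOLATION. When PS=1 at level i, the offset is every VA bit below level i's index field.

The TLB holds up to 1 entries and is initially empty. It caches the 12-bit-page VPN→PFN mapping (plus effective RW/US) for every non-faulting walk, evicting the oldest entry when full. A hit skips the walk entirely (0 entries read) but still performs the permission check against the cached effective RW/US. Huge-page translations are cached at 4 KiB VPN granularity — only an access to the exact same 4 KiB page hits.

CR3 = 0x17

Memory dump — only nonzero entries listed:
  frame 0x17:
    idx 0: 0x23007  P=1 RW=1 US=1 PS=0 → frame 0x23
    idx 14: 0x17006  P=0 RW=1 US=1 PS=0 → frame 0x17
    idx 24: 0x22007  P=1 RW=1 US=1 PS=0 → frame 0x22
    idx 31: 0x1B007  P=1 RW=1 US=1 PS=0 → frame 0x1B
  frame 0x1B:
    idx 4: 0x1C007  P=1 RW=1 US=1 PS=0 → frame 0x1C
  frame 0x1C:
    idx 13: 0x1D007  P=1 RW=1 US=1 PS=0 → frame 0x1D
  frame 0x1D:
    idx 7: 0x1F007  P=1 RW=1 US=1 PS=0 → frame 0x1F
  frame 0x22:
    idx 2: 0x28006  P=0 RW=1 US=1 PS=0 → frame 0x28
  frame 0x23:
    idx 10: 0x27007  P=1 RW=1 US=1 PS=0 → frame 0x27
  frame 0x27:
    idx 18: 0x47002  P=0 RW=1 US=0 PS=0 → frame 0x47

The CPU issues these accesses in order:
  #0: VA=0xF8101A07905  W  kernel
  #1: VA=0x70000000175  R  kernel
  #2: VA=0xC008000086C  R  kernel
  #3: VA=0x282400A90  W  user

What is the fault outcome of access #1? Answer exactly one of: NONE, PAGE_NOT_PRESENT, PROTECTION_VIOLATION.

Walk each access:
#0 VA=0xF8101A07905 (w,kernel):
  lvl0: tbl 0x17, slot 31 ⇒ 0x1B007 (P1/RW1/US1/PS0)
  lvl1: tbl 0x1B, slot 4 ⇒ 0x1C007 (P1/RW1/US1/PS0)
  lvl2: tbl 0x1C, slot 13 ⇒ 0x1D007 (P1/RW1/US1/PS0)
  lvl3: tbl 0x1D, slot 7 ⇒ 0x1F007 (P1/RW1/US1/PS0)
  ✓ 0x1F905  — 4 lookups
#1 VA=0x70000000175 (r,kernel):
  lvl0: tbl 0x17, slot 14 ⇒ 0x17006 (P0/RW1/US1/PS0)
  ✗ PAGE_NOT_PRESENT  [1 reads]
#2 VA=0xC008000086C (r,kernel):
  lvl0: tbl 0x17, slot 24 ⇒ 0x22007 (P1/RW1/US1/PS0)
  lvl1: tbl 0x22, slot 2 ⇒ 0x28006 (P0/RW1/US1/PS0)
  ✗ PAGE_NOT_PRESENT  [2 reads]
#3 VA=0x282400A90 (w,user):
  lvl0: tbl 0x17, slot 0 ⇒ 0x23007 (P1/RW1/US1/PS0)
  lvl1: tbl 0x23, slot 10 ⇒ 0x27007 (P1/RW1/US1/PS0)
  lvl2: tbl 0x27, slot 18 ⇒ 0x47002 (P0/RW1/US0/PS0)
  ✗ PAGE_NOT_PRESENT  [3 reads]

Access #1 fault: PAGE_NOT_PRESENT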